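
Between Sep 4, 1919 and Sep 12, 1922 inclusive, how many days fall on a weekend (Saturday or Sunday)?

Sep 4, 1919 is a Thursday.
The range spans 1105 days (inclusive of both endpoints).
1105 = 7 × 157 + 6, so there are 157 full weeks plus 6 extra days.
Each full week contributes 2 weekend days (Sat, Sun): 157 × 2 = 314.
The 6 extra days are Thursday, Friday, Saturday, Sunday, Monday, Tuesday — 2 of them qualify.
Total: 314 + 2 = 316.

316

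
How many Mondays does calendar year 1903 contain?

52

Jan 1, 1903 is a Thursday.
From Jan 1, 1903 to Dec 31, 1903 is 365 days inclusive.
365 = 7 × 52 + 1, so there are 52 full weeks plus 1 extra day.
Each full week contributes one Monday: 52 so far.
The 1 extra day is Thu — none qualify.
Total: 52 + 0 = 52.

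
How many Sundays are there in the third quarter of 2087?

1 July 2087 is a Tuesday.
From 1 July 2087 to 30 September 2087 is 92 days inclusive.
92 = 7 × 13 + 1, so there are 13 full weeks plus 1 extra day.
Each full week contributes one Sunday: 13 so far.
The 1 extra day is Tuesday — none qualify.
Total: 13 + 0 = 13.

13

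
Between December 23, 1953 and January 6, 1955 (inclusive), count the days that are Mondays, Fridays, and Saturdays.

162

December 23, 1953 is a Wednesday.
The range spans 380 days (inclusive of both endpoints).
380 = 7 × 54 + 2, so there are 54 full weeks plus 2 extra days.
Each full week contributes 3 days from the set (Mon, Fri, Sat): 54 × 3 = 162.
The 2 extra days are Wednesday, Thursday — none qualify.
Total: 162 + 0 = 162.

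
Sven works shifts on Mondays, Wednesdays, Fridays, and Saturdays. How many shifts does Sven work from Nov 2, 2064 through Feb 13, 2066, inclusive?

268

Nov 2, 2064 is a Sunday.
That's 469 days from start to end, counting both.
469 = 7 × 67, so the span is exactly 67 full weeks.
Each full week contributes 4 days from the set (Mon, Wed, Fri, Sat): 67 × 4 = 268.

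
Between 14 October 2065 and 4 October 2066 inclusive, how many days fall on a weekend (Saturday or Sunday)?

14 October 2065 is a Wednesday.
The range spans 356 days (inclusive of both endpoints).
356 = 7 × 50 + 6, so there are 50 full weeks plus 6 extra days.
Each full week contributes 2 weekend days (Sat, Sun): 50 × 2 = 100.
The 6 extra days are Wednesday, Thursday, Friday, Saturday, Sunday, Monday — 2 of them qualify.
Total: 100 + 2 = 102.

102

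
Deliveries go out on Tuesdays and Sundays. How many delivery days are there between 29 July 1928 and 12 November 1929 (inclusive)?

136

29 July 1928 is a Sunday.
That's 472 days from start to end, counting both.
472 = 7 × 67 + 3, so there are 67 full weeks plus 3 extra days.
Each full week contributes 2 days from the set (Tue, Sun): 67 × 2 = 134.
The 3 extra days are Sun, Mon, Tue — 2 of them qualify.
Total: 134 + 2 = 136.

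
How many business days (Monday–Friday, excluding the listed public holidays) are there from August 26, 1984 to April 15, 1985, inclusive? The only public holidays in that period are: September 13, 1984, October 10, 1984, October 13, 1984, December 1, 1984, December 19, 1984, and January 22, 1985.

162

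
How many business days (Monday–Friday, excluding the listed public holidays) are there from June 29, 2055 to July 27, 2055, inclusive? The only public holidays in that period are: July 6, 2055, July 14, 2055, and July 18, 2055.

19

June 29, 2055 is a Tuesday.
The range spans 29 days (inclusive of both endpoints).
29 = 7 × 4 + 1, so there are 4 full weeks plus 1 extra day.
Each full week contributes 5 weekdays (Mon–Fri): 4 × 5 = 20.
The 1 extra day is Tue — 1 of them qualifies.
Total: 20 + 1 = 21.
Holidays: July 6, 2055 (Tue); July 14, 2055 (Wed); July 18, 2055 (Sun).
2 of the 3 holidays fall on weekdays; the rest are weekends and were already excluded.
Business days: 21 − 2 = 19.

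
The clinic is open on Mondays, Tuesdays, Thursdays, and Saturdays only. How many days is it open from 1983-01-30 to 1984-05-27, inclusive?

276

1983-01-30 is a Sunday.
From 1983-01-30 to 1984-05-27 is 484 days inclusive.
484 = 7 × 69 + 1, so there are 69 full weeks plus 1 extra day.
Each full week contributes 4 days from the set (Mon, Tue, Thu, Sat): 69 × 4 = 276.
The 1 extra day is Sun — none qualify.
Total: 276 + 0 = 276.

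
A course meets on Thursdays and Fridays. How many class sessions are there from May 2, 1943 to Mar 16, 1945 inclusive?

May 2, 1943 is a Sunday.
The range spans 685 days (inclusive of both endpoints).
685 = 7 × 97 + 6, so there are 97 full weeks plus 6 extra days.
Each full week contributes 2 days from the set (Thu, Fri): 97 × 2 = 194.
The 6 extra days are Sun, Mon, Tue, Wed, Thu, Fri — 2 of them qualify.
Total: 194 + 2 = 196.

196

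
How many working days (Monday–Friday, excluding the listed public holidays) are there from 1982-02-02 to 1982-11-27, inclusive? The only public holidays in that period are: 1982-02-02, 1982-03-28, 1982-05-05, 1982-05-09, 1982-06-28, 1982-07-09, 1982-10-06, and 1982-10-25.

208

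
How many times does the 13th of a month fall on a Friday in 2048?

The 13th falls on a Friday when the month's 13th has weekday Fri.
Jan 13 is Mon; Feb 13 is Thu; Mar 13 is Fri ✓; Apr 13 is Mon; May 13 is Wed; Jun 13 is Sat; Jul 13 is Mon; Aug 13 is Thu; Sep 13 is Sun; Oct 13 is Tue; Nov 13 is Fri ✓; Dec 13 is Sun.
Friday the 13ths: Mar, Nov.

2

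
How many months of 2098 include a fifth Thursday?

4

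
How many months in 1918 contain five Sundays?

A month has five Sundays exactly when Sunday falls within its first (length − 28) days.
Jan: 31 days, starts Tue → 5 of Tue, Wed, Thu
Feb: 28 days, starts Fri → 5 of (none)
Mar: 31 days, starts Fri → 5 of Fri, Sat, Sun ✓
Apr: 30 days, starts Mon → 5 of Mon, Tue
May: 31 days, starts Wed → 5 of Wed, Thu, Fri
Jun: 30 days, starts Sat → 5 of Sat, Sun ✓
Jul: 31 days, starts Mon → 5 of Mon, Tue, Wed
Aug: 31 days, starts Thu → 5 of Thu, Fri, Sat
Sep: 30 days, starts Sun → 5 of Sun, Mon ✓
Oct: 31 days, starts Tue → 5 of Tue, Wed, Thu
Nov: 30 days, starts Fri → 5 of Fri, Sat
Dec: 31 days, starts Sun → 5 of Sun, Mon, Tue ✓
Months with five Sundays: Mar, Jun, Sep, Dec.

4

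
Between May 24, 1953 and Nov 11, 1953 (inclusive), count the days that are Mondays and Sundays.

50

May 24, 1953 is a Sunday.
The range spans 172 days (inclusive of both endpoints).
172 = 7 × 24 + 4, so there are 24 full weeks plus 4 extra days.
Each full week contributes 2 days from the set (Mon, Sun): 24 × 2 = 48.
The 4 extra days are Sunday, Monday, Tuesday, Wednesday — 2 of them qualify.
Total: 48 + 2 = 50.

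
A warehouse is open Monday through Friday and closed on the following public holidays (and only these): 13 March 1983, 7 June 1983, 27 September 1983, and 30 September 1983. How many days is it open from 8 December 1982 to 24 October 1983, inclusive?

226 working days

8 December 1982 is a Wednesday.
That's 321 days from start to end, counting both.
321 = 7 × 45 + 6, so there are 45 full weeks plus 6 extra days.
Each full week contributes 5 weekdays (Mon–Fri): 45 × 5 = 225.
The 6 extra days are Wed, Thu, Fri, Sat, Sun, Mon — 4 of them qualify.
Total: 225 + 4 = 229.
Holidays: 13 March 1983 (Sun); 7 June 1983 (Tue); 27 September 1983 (Tue); 30 September 1983 (Fri).
3 of the 4 holidays fall on weekdays; the rest are weekends and were already excluded.
Business days: 229 − 3 = 226.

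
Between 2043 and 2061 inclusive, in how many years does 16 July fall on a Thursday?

Day of week of July 16 in each year:
2043: Thu ✓, 2044: Sat, 2045: Sun, 2046: Mon, 2047: Tue, 2048: Thu ✓, 2049: Fri, 2050: Sat, 2051: Sun, 2052: Tue, 2053: Wed, 2054: Thu ✓, 2055: Fri, 2056: Sun, 2057: Mon, 2058: Tue, 2059: Wed, 2060: Fri, 2061: Sat
Thursdays: 2043, 2048, 2054.

3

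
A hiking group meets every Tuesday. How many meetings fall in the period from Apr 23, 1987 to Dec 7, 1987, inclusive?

32 Tuesdays

Apr 23, 1987 is a Thursday.
That's 229 days from start to end, counting both.
229 = 7 × 32 + 5, so there are 32 full weeks plus 5 extra days.
Each full week contributes one Tuesday: 32 so far.
The 5 extra days are Thursday, Friday, Saturday, Sunday, Monday — none qualify.
Total: 32 + 0 = 32.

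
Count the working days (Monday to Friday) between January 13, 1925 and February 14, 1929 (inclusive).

1068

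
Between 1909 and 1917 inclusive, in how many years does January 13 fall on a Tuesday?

1

Day of week of January 13 in each year:
1909: Wed, 1910: Thu, 1911: Fri, 1912: Sat, 1913: Mon, 1914: Tue ✓, 1915: Wed, 1916: Thu, 1917: Sat
Tuesdays: 1914.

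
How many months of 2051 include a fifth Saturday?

4

A month has five Saturdays exactly when Saturday falls within its first (length − 28) days.
Jan: 31 days, starts Sun → 5 of Sun, Mon, Tue
Feb: 28 days, starts Wed → 5 of (none)
Mar: 31 days, starts Wed → 5 of Wed, Thu, Fri
Apr: 30 days, starts Sat → 5 of Sat, Sun ✓
May: 31 days, starts Mon → 5 of Mon, Tue, Wed
Jun: 30 days, starts Thu → 5 of Thu, Fri
Jul: 31 days, starts Sat → 5 of Sat, Sun, Mon ✓
Aug: 31 days, starts Tue → 5 of Tue, Wed, Thu
Sep: 30 days, starts Fri → 5 of Fri, Sat ✓
Oct: 31 days, starts Sun → 5 of Sun, Mon, Tue
Nov: 30 days, starts Wed → 5 of Wed, Thu
Dec: 31 days, starts Fri → 5 of Fri, Sat, Sun ✓
Months with five Saturdays: Apr, Jul, Sep, Dec.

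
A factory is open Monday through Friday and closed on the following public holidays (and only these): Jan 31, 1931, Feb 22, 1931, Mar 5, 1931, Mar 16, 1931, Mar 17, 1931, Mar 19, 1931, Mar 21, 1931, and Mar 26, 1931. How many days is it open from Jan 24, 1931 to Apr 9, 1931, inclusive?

49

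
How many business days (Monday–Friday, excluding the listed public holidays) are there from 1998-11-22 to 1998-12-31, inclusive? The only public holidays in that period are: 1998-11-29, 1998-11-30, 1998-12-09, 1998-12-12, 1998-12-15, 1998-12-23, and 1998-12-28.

24 business days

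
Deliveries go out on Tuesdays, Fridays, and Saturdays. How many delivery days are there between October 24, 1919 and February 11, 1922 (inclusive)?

October 24, 1919 is a Friday.
That's 842 days from start to end, counting both.
842 = 7 × 120 + 2, so there are 120 full weeks plus 2 extra days.
Each full week contributes 3 days from the set (Tue, Fri, Sat): 120 × 3 = 360.
The 2 extra days are Friday, Saturday — 2 of them qualify.
Total: 360 + 2 = 362.

362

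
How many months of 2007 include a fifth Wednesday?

4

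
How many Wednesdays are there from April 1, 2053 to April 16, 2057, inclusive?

April 1, 2053 is a Tuesday.
That's 1477 days from start to end, counting both.
1477 = 7 × 211, so the span is exactly 211 full weeks.
Each full week contributes one Wednesday: 211 so far.
Total: 211.

211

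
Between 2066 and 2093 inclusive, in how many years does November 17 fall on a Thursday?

Day of week of November 17 in each year:
2066: Wed, 2067: Thu ✓, 2068: Sat, 2069: Sun, 2070: Mon, 2071: Tue, 2072: Thu ✓, 2073: Fri, 2074: Sat, 2075: Sun, 2076: Tue, 2077: Wed, 2078: Thu ✓, 2079: Fri, 2080: Sun, 2081: Mon, 2082: Tue, 2083: Wed, 2084: Fri, 2085: Sat, 2086: Sun, 2087: Mon, 2088: Wed, 2089: Thu ✓, 2090: Fri, 2091: Sat, 2092: Mon, 2093: Tue
Thursdays: 2067, 2072, 2078, 2089.

4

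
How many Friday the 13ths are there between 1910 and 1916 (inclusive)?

11

Friday-the-13ths by year:
1910: May
1911: Jan, Oct
1912: Sep, Dec
1913: Jun
1914: Feb, Mar, Nov
1915: Aug
1916: Oct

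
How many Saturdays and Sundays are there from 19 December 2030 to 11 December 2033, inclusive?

312

19 December 2030 is a Thursday.
The range spans 1089 days (inclusive of both endpoints).
1089 = 7 × 155 + 4, so there are 155 full weeks plus 4 extra days.
Each full week contributes 2 weekend days (Sat, Sun): 155 × 2 = 310.
The 4 extra days are Thu, Fri, Sat, Sun — 2 of them qualify.
Total: 310 + 2 = 312.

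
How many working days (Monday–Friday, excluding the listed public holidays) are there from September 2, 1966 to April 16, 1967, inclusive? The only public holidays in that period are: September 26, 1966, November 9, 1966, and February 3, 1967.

158 working days

September 2, 1966 is a Friday.
From September 2, 1966 to April 16, 1967 is 227 days inclusive.
227 = 7 × 32 + 3, so there are 32 full weeks plus 3 extra days.
Each full week contributes 5 weekdays (Mon–Fri): 32 × 5 = 160.
The 3 extra days are Friday, Saturday, Sunday — 1 of them qualifies.
Total: 160 + 1 = 161.
Holidays: September 26, 1966 (Mon); November 9, 1966 (Wed); February 3, 1967 (Fri).
All 3 holidays fall on weekdays, so subtract 3.
Business days: 161 − 3 = 158.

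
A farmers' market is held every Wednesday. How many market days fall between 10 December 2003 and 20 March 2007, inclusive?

171 Wednesdays

10 December 2003 is a Wednesday.
That's 1197 days from start to end, counting both.
1197 = 7 × 171, so the span is exactly 171 full weeks.
Each full week contributes one Wednesday: 171 so far.
Total: 171.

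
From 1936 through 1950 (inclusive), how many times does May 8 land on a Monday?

3

Day of week of May 8 in each year:
1936: Fri, 1937: Sat, 1938: Sun, 1939: Mon ✓, 1940: Wed, 1941: Thu, 1942: Fri, 1943: Sat, 1944: Mon ✓, 1945: Tue, 1946: Wed, 1947: Thu, 1948: Sat, 1949: Sun, 1950: Mon ✓
Mondays: 1939, 1944, 1950.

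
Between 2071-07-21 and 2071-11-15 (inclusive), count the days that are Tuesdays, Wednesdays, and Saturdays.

2071-07-21 is a Tuesday.
That's 118 days from start to end, counting both.
118 = 7 × 16 + 6, so there are 16 full weeks plus 6 extra days.
Each full week contributes 3 days from the set (Tue, Wed, Sat): 16 × 3 = 48.
The 6 extra days are Tue, Wed, Thu, Fri, Sat, Sun — 3 of them qualify.
Total: 48 + 3 = 51.

51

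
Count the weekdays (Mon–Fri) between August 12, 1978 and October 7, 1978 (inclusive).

40 weekdays

August 12, 1978 is a Saturday.
The range spans 57 days (inclusive of both endpoints).
57 = 7 × 8 + 1, so there are 8 full weeks plus 1 extra day.
Each full week contributes 5 weekdays (Mon–Fri): 8 × 5 = 40.
The 1 extra day is Sat — none qualify.
Total: 40 + 0 = 40.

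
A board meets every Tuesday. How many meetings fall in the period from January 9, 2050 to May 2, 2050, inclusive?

January 9, 2050 is a Sunday.
From January 9, 2050 to May 2, 2050 is 114 days inclusive.
114 = 7 × 16 + 2, so there are 16 full weeks plus 2 extra days.
Each full week contributes one Tuesday: 16 so far.
The 2 extra days are Sun, Mon — none qualify.
Total: 16 + 0 = 16.

16 Tuesdays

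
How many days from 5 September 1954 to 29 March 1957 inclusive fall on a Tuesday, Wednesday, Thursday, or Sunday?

536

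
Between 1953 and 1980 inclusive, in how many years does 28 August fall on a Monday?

4

Day of week of August 28 in each year:
1953: Fri, 1954: Sat, 1955: Sun, 1956: Tue, 1957: Wed, 1958: Thu, 1959: Fri, 1960: Sun, 1961: Mon ✓, 1962: Tue, 1963: Wed, 1964: Fri, 1965: Sat, 1966: Sun, 1967: Mon ✓, 1968: Wed, 1969: Thu, 1970: Fri, 1971: Sat, 1972: Mon ✓, 1973: Tue, 1974: Wed, 1975: Thu, 1976: Sat, 1977: Sun, 1978: Mon ✓, 1979: Tue, 1980: Thu
Mondays: 1961, 1967, 1972, 1978.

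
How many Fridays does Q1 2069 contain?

13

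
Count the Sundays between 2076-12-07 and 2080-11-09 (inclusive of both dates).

2076-12-07 is a Monday.
That's 1434 days from start to end, counting both.
1434 = 7 × 204 + 6, so there are 204 full weeks plus 6 extra days.
Each full week contributes one Sunday: 204 so far.
The 6 extra days are Monday, Tuesday, Wednesday, Thursday, Friday, Saturday — none qualify.
Total: 204 + 0 = 204.

204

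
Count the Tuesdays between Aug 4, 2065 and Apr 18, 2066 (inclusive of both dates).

37

Aug 4, 2065 is a Tuesday.
That's 258 days from start to end, counting both.
258 = 7 × 36 + 6, so there are 36 full weeks plus 6 extra days.
Each full week contributes one Tuesday: 36 so far.
The 6 extra days are Tue, Wed, Thu, Fri, Sat, Sun — 1 of them qualifies.
Total: 36 + 1 = 37.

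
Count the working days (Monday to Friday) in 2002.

2002-01-01 is a Tuesday.
From 2002-01-01 to 2002-12-31 is 365 days inclusive.
365 = 7 × 52 + 1, so there are 52 full weeks plus 1 extra day.
Each full week contributes 5 weekdays (Mon–Fri): 52 × 5 = 260.
The 1 extra day is Tue — 1 of them qualifies.
Total: 260 + 1 = 261.

261 weekdays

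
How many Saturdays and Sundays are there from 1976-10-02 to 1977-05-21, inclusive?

67

1976-10-02 is a Saturday.
From 1976-10-02 to 1977-05-21 is 232 days inclusive.
232 = 7 × 33 + 1, so there are 33 full weeks plus 1 extra day.
Each full week contributes 2 weekend days (Sat, Sun): 33 × 2 = 66.
The 1 extra day is Saturday — 1 of them qualifies.
Total: 66 + 1 = 67.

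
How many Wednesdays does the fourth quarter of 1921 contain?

13

October 1, 1921 is a Saturday.
From October 1, 1921 to December 31, 1921 is 92 days inclusive.
92 = 7 × 13 + 1, so there are 13 full weeks plus 1 extra day.
Each full week contributes one Wednesday: 13 so far.
The 1 extra day is Sat — none qualify.
Total: 13 + 0 = 13.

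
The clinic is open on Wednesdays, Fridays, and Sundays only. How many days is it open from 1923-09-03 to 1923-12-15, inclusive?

1923-09-03 is a Monday.
From 1923-09-03 to 1923-12-15 is 104 days inclusive.
104 = 7 × 14 + 6, so there are 14 full weeks plus 6 extra days.
Each full week contributes 3 days from the set (Wed, Fri, Sun): 14 × 3 = 42.
The 6 extra days are Mon, Tue, Wed, Thu, Fri, Sat — 2 of them qualify.
Total: 42 + 2 = 44.

44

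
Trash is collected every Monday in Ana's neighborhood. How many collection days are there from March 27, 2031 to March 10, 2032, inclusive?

March 27, 2031 is a Thursday.
That's 350 days from start to end, counting both.
350 = 7 × 50, so the span is exactly 50 full weeks.
Each full week contributes one Monday: 50 so far.
Total: 50.

50 Mondays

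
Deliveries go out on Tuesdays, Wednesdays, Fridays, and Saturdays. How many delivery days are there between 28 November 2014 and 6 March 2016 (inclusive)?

28 November 2014 is a Friday.
From 28 November 2014 to 6 March 2016 is 465 days inclusive.
465 = 7 × 66 + 3, so there are 66 full weeks plus 3 extra days.
Each full week contributes 4 days from the set (Tue, Wed, Fri, Sat): 66 × 4 = 264.
The 3 extra days are Fri, Sat, Sun — 2 of them qualify.
Total: 264 + 2 = 266.

266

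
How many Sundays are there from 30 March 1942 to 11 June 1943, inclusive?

30 March 1942 is a Monday.
The range spans 439 days (inclusive of both endpoints).
439 = 7 × 62 + 5, so there are 62 full weeks plus 5 extra days.
Each full week contributes one Sunday: 62 so far.
The 5 extra days are Monday, Tuesday, Wednesday, Thursday, Friday — none qualify.
Total: 62 + 0 = 62.

62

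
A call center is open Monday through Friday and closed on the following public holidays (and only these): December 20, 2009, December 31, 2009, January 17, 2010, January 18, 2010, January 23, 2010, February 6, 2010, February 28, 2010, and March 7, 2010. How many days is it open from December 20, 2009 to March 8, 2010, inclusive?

December 20, 2009 is a Sunday.
From December 20, 2009 to March 8, 2010 is 79 days inclusive.
79 = 7 × 11 + 2, so there are 11 full weeks plus 2 extra days.
Each full week contributes 5 weekdays (Mon–Fri): 11 × 5 = 55.
The 2 extra days are Sunday, Monday — 1 of them qualifies.
Total: 55 + 1 = 56.
Holidays: December 20, 2009 (Sun); December 31, 2009 (Thu); January 17, 2010 (Sun); January 18, 2010 (Mon); January 23, 2010 (Sat); February 6, 2010 (Sat); February 28, 2010 (Sun); March 7, 2010 (Sun).
2 of the 8 holidays fall on weekdays; the rest are weekends and were already excluded.
Business days: 56 − 2 = 54.

54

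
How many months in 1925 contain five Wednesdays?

4

A month has five Wednesdays exactly when Wednesday falls within its first (length − 28) days.
Jan: 31 days, starts Thu → 5 of Thu, Fri, Sat
Feb: 28 days, starts Sun → 5 of (none)
Mar: 31 days, starts Sun → 5 of Sun, Mon, Tue
Apr: 30 days, starts Wed → 5 of Wed, Thu ✓
May: 31 days, starts Fri → 5 of Fri, Sat, Sun
Jun: 30 days, starts Mon → 5 of Mon, Tue
Jul: 31 days, starts Wed → 5 of Wed, Thu, Fri ✓
Aug: 31 days, starts Sat → 5 of Sat, Sun, Mon
Sep: 30 days, starts Tue → 5 of Tue, Wed ✓
Oct: 31 days, starts Thu → 5 of Thu, Fri, Sat
Nov: 30 days, starts Sun → 5 of Sun, Mon
Dec: 31 days, starts Tue → 5 of Tue, Wed, Thu ✓
Months with five Wednesdays: Apr, Jul, Sep, Dec.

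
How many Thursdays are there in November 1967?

1 November 1967 is a Wednesday.
From 1 November 1967 to 30 November 1967 is 30 days inclusive.
30 = 7 × 4 + 2, so there are 4 full weeks plus 2 extra days.
Each full week contributes one Thursday: 4 so far.
The 2 extra days are Wednesday, Thursday — 1 of them qualifies.
Total: 4 + 1 = 5.

5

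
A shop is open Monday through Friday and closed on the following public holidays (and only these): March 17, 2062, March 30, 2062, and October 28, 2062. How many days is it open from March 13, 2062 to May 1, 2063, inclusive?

March 13, 2062 is a Monday.
From March 13, 2062 to May 1, 2063 is 415 days inclusive.
415 = 7 × 59 + 2, so there are 59 full weeks plus 2 extra days.
Each full week contributes 5 weekdays (Mon–Fri): 59 × 5 = 295.
The 2 extra days are Mon, Tue — 2 of them qualify.
Total: 295 + 2 = 297.
Holidays: March 17, 2062 (Fri); March 30, 2062 (Thu); October 28, 2062 (Sat).
2 of the 3 holidays fall on weekdays; the rest are weekends and were already excluded.
Business days: 297 − 2 = 295.

295 working days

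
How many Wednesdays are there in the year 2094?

52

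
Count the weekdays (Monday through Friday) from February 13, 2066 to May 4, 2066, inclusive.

57

February 13, 2066 is a Saturday.
The range spans 81 days (inclusive of both endpoints).
81 = 7 × 11 + 4, so there are 11 full weeks plus 4 extra days.
Each full week contributes 5 weekdays (Mon–Fri): 11 × 5 = 55.
The 4 extra days are Saturday, Sunday, Monday, Tuesday — 2 of them qualify.
Total: 55 + 2 = 57.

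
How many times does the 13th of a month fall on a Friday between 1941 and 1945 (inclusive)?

8

Friday-the-13ths by year:
1941: Jun
1942: Feb, Mar, Nov
1943: Aug
1944: Oct
1945: Apr, Jul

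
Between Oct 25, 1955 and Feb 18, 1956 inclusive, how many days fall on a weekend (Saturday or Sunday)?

33

Oct 25, 1955 is a Tuesday.
That's 117 days from start to end, counting both.
117 = 7 × 16 + 5, so there are 16 full weeks plus 5 extra days.
Each full week contributes 2 weekend days (Sat, Sun): 16 × 2 = 32.
The 5 extra days are Tue, Wed, Thu, Fri, Sat — 1 of them qualifies.
Total: 32 + 1 = 33.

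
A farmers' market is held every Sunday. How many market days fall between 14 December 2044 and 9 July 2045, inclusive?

30

14 December 2044 is a Wednesday.
The range spans 208 days (inclusive of both endpoints).
208 = 7 × 29 + 5, so there are 29 full weeks plus 5 extra days.
Each full week contributes one Sunday: 29 so far.
The 5 extra days are Wed, Thu, Fri, Sat, Sun — 1 of them qualifies.
Total: 29 + 1 = 30.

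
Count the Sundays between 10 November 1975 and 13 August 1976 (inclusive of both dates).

39 Sundays

10 November 1975 is a Monday.
From 10 November 1975 to 13 August 1976 is 278 days inclusive.
278 = 7 × 39 + 5, so there are 39 full weeks plus 5 extra days.
Each full week contributes one Sunday: 39 so far.
The 5 extra days are Mon, Tue, Wed, Thu, Fri — none qualify.
Total: 39 + 0 = 39.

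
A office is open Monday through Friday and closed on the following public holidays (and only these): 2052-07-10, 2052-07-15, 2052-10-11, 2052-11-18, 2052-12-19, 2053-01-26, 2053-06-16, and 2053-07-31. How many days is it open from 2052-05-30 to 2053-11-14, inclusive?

375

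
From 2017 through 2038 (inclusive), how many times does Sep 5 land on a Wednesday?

3

Day of week of September 5 in each year:
2017: Tue, 2018: Wed ✓, 2019: Thu, 2020: Sat, 2021: Sun, 2022: Mon, 2023: Tue, 2024: Thu, 2025: Fri, 2026: Sat, 2027: Sun, 2028: Tue, 2029: Wed ✓, 2030: Thu, 2031: Fri, 2032: Sun, 2033: Mon, 2034: Tue, 2035: Wed ✓, 2036: Fri, 2037: Sat, 2038: Sun
Wednesdays: 2018, 2029, 2035.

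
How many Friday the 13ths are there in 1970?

The 13th falls on a Friday when the month's 13th has weekday Fri.
Jan 13 is Tue; Feb 13 is Fri ✓; Mar 13 is Fri ✓; Apr 13 is Mon; May 13 is Wed; Jun 13 is Sat; Jul 13 is Mon; Aug 13 is Thu; Sep 13 is Sun; Oct 13 is Tue; Nov 13 is Fri ✓; Dec 13 is Sun.
Friday the 13ths: Feb, Mar, Nov.

3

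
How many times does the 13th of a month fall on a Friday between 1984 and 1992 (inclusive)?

18

Friday-the-13ths by year:
1984: Jan, Apr, Jul
1985: Sep, Dec
1986: Jun
1987: Feb, Mar, Nov
1988: May
1989: Jan, Oct
1990: Apr, Jul
1991: Sep, Dec
1992: Mar, Nov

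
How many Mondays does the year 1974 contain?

January 1, 1974 is a Tuesday.
That's 365 days from start to end, counting both.
365 = 7 × 52 + 1, so there are 52 full weeks plus 1 extra day.
Each full week contributes one Monday: 52 so far.
The 1 extra day is Tue — none qualify.
Total: 52 + 0 = 52.

52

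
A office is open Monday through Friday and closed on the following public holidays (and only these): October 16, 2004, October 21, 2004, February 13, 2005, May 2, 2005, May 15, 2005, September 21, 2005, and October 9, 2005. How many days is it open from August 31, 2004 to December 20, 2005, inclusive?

338 business days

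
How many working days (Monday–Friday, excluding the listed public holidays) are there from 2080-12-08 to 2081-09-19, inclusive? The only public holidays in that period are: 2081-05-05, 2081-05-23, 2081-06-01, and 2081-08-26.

202 working days

2080-12-08 is a Sunday.
That's 286 days from start to end, counting both.
286 = 7 × 40 + 6, so there are 40 full weeks plus 6 extra days.
Each full week contributes 5 weekdays (Mon–Fri): 40 × 5 = 200.
The 6 extra days are Sunday, Monday, Tuesday, Wednesday, Thursday, Friday — 5 of them qualify.
Total: 200 + 5 = 205.
Holidays: 2081-05-05 (Mon); 2081-05-23 (Fri); 2081-06-01 (Sun); 2081-08-26 (Tue).
3 of the 4 holidays fall on weekdays; the rest are weekends and were already excluded.
Business days: 205 − 3 = 202.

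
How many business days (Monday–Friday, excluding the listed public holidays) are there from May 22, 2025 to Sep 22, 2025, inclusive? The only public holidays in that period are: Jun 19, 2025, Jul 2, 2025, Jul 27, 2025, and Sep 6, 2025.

May 22, 2025 is a Thursday.
The range spans 124 days (inclusive of both endpoints).
124 = 7 × 17 + 5, so there are 17 full weeks plus 5 extra days.
Each full week contributes 5 weekdays (Mon–Fri): 17 × 5 = 85.
The 5 extra days are Thursday, Friday, Saturday, Sunday, Monday — 3 of them qualify.
Total: 85 + 3 = 88.
Holidays: Jun 19, 2025 (Thu); Jul 2, 2025 (Wed); Jul 27, 2025 (Sun); Sep 6, 2025 (Sat).
2 of the 4 holidays fall on weekdays; the rest are weekends and were already excluded.
Business days: 88 − 2 = 86.

86 business days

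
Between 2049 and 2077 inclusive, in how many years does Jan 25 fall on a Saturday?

4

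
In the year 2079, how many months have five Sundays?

A month has five Sundays exactly when Sunday falls within its first (length − 28) days.
Jan: 31 days, starts Sun → 5 of Sun, Mon, Tue ✓
Feb: 28 days, starts Wed → 5 of (none)
Mar: 31 days, starts Wed → 5 of Wed, Thu, Fri
Apr: 30 days, starts Sat → 5 of Sat, Sun ✓
May: 31 days, starts Mon → 5 of Mon, Tue, Wed
Jun: 30 days, starts Thu → 5 of Thu, Fri
Jul: 31 days, starts Sat → 5 of Sat, Sun, Mon ✓
Aug: 31 days, starts Tue → 5 of Tue, Wed, Thu
Sep: 30 days, starts Fri → 5 of Fri, Sat
Oct: 31 days, starts Sun → 5 of Sun, Mon, Tue ✓
Nov: 30 days, starts Wed → 5 of Wed, Thu
Dec: 31 days, starts Fri → 5 of Fri, Sat, Sun ✓
Months with five Sundays: Jan, Apr, Jul, Oct, Dec.

5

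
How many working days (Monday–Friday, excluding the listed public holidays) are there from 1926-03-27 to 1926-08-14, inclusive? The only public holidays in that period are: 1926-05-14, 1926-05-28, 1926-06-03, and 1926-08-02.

1926-03-27 is a Saturday.
The range spans 141 days (inclusive of both endpoints).
141 = 7 × 20 + 1, so there are 20 full weeks plus 1 extra day.
Each full week contributes 5 weekdays (Mon–Fri): 20 × 5 = 100.
The 1 extra day is Saturday — none qualify.
Total: 100 + 0 = 100.
Holidays: 1926-05-14 (Fri); 1926-05-28 (Fri); 1926-06-03 (Thu); 1926-08-02 (Mon).
All 4 holidays fall on weekdays, so subtract 4.
Business days: 100 − 4 = 96.

96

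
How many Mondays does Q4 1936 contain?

1 October 1936 is a Thursday.
From 1 October 1936 to 31 December 1936 is 92 days inclusive.
92 = 7 × 13 + 1, so there are 13 full weeks plus 1 extra day.
Each full week contributes one Monday: 13 so far.
The 1 extra day is Thu — none qualify.
Total: 13 + 0 = 13.

13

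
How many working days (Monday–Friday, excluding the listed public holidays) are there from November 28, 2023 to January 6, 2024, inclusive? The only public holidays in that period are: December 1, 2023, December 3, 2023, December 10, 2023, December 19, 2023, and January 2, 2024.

26

November 28, 2023 is a Tuesday.
That's 40 days from start to end, counting both.
40 = 7 × 5 + 5, so there are 5 full weeks plus 5 extra days.
Each full week contributes 5 weekdays (Mon–Fri): 5 × 5 = 25.
The 5 extra days are Tue, Wed, Thu, Fri, Sat — 4 of them qualify.
Total: 25 + 4 = 29.
Holidays: December 1, 2023 (Fri); December 3, 2023 (Sun); December 10, 2023 (Sun); December 19, 2023 (Tue); January 2, 2024 (Tue).
3 of the 5 holidays fall on weekdays; the rest are weekends and were already excluded.
Business days: 29 − 3 = 26.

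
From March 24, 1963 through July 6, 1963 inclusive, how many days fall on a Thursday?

15 Thursdays

March 24, 1963 is a Sunday.
From March 24, 1963 to July 6, 1963 is 105 days inclusive.
105 = 7 × 15, so the span is exactly 15 full weeks.
Each full week contributes one Thursday: 15 so far.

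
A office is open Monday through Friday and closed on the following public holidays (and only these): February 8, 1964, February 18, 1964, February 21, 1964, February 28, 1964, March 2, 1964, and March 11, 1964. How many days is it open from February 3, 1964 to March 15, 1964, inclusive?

25 working days

February 3, 1964 is a Monday.
That's 42 days from start to end, counting both.
42 = 7 × 6, so the span is exactly 6 full weeks.
Each full week contributes 5 weekdays (Mon–Fri): 6 × 5 = 30.
Total: 30.
Holidays: February 8, 1964 (Sat); February 18, 1964 (Tue); February 21, 1964 (Fri); February 28, 1964 (Fri); March 2, 1964 (Mon); March 11, 1964 (Wed).
5 of the 6 holidays fall on weekdays; the rest are weekends and were already excluded.
Business days: 30 − 5 = 25.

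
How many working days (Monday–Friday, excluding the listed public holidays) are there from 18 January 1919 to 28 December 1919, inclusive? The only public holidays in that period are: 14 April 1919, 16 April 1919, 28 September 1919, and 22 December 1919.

18 January 1919 is a Saturday.
That's 345 days from start to end, counting both.
345 = 7 × 49 + 2, so there are 49 full weeks plus 2 extra days.
Each full week contributes 5 weekdays (Mon–Fri): 49 × 5 = 245.
The 2 extra days are Sat, Sun — none qualify.
Total: 245 + 0 = 245.
Holidays: 14 April 1919 (Mon); 16 April 1919 (Wed); 28 September 1919 (Sun); 22 December 1919 (Mon).
3 of the 4 holidays fall on weekdays; the rest are weekends and were already excluded.
Business days: 245 − 3 = 242.

242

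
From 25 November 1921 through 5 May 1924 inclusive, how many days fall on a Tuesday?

25 November 1921 is a Friday.
That's 893 days from start to end, counting both.
893 = 7 × 127 + 4, so there are 127 full weeks plus 4 extra days.
Each full week contributes one Tuesday: 127 so far.
The 4 extra days are Friday, Saturday, Sunday, Monday — none qualify.
Total: 127 + 0 = 127.

127 Tuesdays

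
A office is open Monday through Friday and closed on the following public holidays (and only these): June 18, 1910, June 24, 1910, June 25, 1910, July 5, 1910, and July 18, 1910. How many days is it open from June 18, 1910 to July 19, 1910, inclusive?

19

June 18, 1910 is a Saturday.
From June 18, 1910 to July 19, 1910 is 32 days inclusive.
32 = 7 × 4 + 4, so there are 4 full weeks plus 4 extra days.
Each full week contributes 5 weekdays (Mon–Fri): 4 × 5 = 20.
The 4 extra days are Saturday, Sunday, Monday, Tuesday — 2 of them qualify.
Total: 20 + 2 = 22.
Holidays: June 18, 1910 (Sat); June 24, 1910 (Fri); June 25, 1910 (Sat); July 5, 1910 (Tue); July 18, 1910 (Mon).
3 of the 5 holidays fall on weekdays; the rest are weekends and were already excluded.
Business days: 22 − 3 = 19.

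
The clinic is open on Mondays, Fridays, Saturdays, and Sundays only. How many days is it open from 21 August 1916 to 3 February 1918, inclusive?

304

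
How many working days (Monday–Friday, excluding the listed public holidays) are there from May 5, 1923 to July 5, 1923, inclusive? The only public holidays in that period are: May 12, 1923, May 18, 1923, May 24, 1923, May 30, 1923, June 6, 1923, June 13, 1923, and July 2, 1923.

38

May 5, 1923 is a Saturday.
That's 62 days from start to end, counting both.
62 = 7 × 8 + 6, so there are 8 full weeks plus 6 extra days.
Each full week contributes 5 weekdays (Mon–Fri): 8 × 5 = 40.
The 6 extra days are Sat, Sun, Mon, Tue, Wed, Thu — 4 of them qualify.
Total: 40 + 4 = 44.
Holidays: May 12, 1923 (Sat); May 18, 1923 (Fri); May 24, 1923 (Thu); May 30, 1923 (Wed); June 6, 1923 (Wed); June 13, 1923 (Wed); July 2, 1923 (Mon).
6 of the 7 holidays fall on weekdays; the rest are weekends and were already excluded.
Business days: 44 − 6 = 38.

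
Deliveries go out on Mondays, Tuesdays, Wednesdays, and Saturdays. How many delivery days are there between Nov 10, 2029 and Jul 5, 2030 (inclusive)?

Nov 10, 2029 is a Saturday.
From Nov 10, 2029 to Jul 5, 2030 is 238 days inclusive.
238 = 7 × 34, so the span is exactly 34 full weeks.
Each full week contributes 4 days from the set (Mon, Tue, Wed, Sat): 34 × 4 = 136.

136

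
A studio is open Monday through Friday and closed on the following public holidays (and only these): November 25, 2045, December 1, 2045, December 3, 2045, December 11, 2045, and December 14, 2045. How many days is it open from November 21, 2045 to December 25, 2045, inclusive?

22 working days

November 21, 2045 is a Tuesday.
The range spans 35 days (inclusive of both endpoints).
35 = 7 × 5, so the span is exactly 5 full weeks.
Each full week contributes 5 weekdays (Mon–Fri): 5 × 5 = 25.
Total: 25.
Holidays: November 25, 2045 (Sat); December 1, 2045 (Fri); December 3, 2045 (Sun); December 11, 2045 (Mon); December 14, 2045 (Thu).
3 of the 5 holidays fall on weekdays; the rest are weekends and were already excluded.
Business days: 25 − 3 = 22.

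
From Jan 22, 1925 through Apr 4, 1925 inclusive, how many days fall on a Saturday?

Jan 22, 1925 is a Thursday.
From Jan 22, 1925 to Apr 4, 1925 is 73 days inclusive.
73 = 7 × 10 + 3, so there are 10 full weeks plus 3 extra days.
Each full week contributes one Saturday: 10 so far.
The 3 extra days are Thu, Fri, Sat — 1 of them qualifies.
Total: 10 + 1 = 11.

11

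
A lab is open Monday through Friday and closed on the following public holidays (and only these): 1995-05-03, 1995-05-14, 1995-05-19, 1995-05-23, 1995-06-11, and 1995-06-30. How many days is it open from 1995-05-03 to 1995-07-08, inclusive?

1995-05-03 is a Wednesday.
The range spans 67 days (inclusive of both endpoints).
67 = 7 × 9 + 4, so there are 9 full weeks plus 4 extra days.
Each full week contributes 5 weekdays (Mon–Fri): 9 × 5 = 45.
The 4 extra days are Wednesday, Thursday, Friday, Saturday — 3 of them qualify.
Total: 45 + 3 = 48.
Holidays: 1995-05-03 (Wed); 1995-05-14 (Sun); 1995-05-19 (Fri); 1995-05-23 (Tue); 1995-06-11 (Sun); 1995-06-30 (Fri).
4 of the 6 holidays fall on weekdays; the rest are weekends and were already excluded.
Business days: 48 − 4 = 44.

44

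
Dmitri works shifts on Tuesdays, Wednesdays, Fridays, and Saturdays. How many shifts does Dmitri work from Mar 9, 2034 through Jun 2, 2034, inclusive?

49

Mar 9, 2034 is a Thursday.
That's 86 days from start to end, counting both.
86 = 7 × 12 + 2, so there are 12 full weeks plus 2 extra days.
Each full week contributes 4 days from the set (Tue, Wed, Fri, Sat): 12 × 4 = 48.
The 2 extra days are Thu, Fri — 1 of them qualifies.
Total: 48 + 1 = 49.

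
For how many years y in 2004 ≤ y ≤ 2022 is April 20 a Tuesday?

3

Day of week of April 20 in each year:
2004: Tue ✓, 2005: Wed, 2006: Thu, 2007: Fri, 2008: Sun, 2009: Mon, 2010: Tue ✓, 2011: Wed, 2012: Fri, 2013: Sat, 2014: Sun, 2015: Mon, 2016: Wed, 2017: Thu, 2018: Fri, 2019: Sat, 2020: Mon, 2021: Tue ✓, 2022: Wed
Tuesdays: 2004, 2010, 2021.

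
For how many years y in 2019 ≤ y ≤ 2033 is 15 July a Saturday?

Day of week of July 15 in each year:
2019: Mon, 2020: Wed, 2021: Thu, 2022: Fri, 2023: Sat ✓, 2024: Mon, 2025: Tue, 2026: Wed, 2027: Thu, 2028: Sat ✓, 2029: Sun, 2030: Mon, 2031: Tue, 2032: Thu, 2033: Fri
Saturdays: 2023, 2028.

2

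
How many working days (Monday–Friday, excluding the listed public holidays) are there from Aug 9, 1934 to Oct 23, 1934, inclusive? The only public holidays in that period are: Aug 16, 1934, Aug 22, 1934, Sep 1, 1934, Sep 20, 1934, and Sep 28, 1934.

50

Aug 9, 1934 is a Thursday.
From Aug 9, 1934 to Oct 23, 1934 is 76 days inclusive.
76 = 7 × 10 + 6, so there are 10 full weeks plus 6 extra days.
Each full week contributes 5 weekdays (Mon–Fri): 10 × 5 = 50.
The 6 extra days are Thursday, Friday, Saturday, Sunday, Monday, Tuesday — 4 of them qualify.
Total: 50 + 4 = 54.
Holidays: Aug 16, 1934 (Thu); Aug 22, 1934 (Wed); Sep 1, 1934 (Sat); Sep 20, 1934 (Thu); Sep 28, 1934 (Fri).
4 of the 5 holidays fall on weekdays; the rest are weekends and were already excluded.
Business days: 54 − 4 = 50.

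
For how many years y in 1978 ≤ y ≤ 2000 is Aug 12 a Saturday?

4

Day of week of August 12 in each year:
1978: Sat ✓, 1979: Sun, 1980: Tue, 1981: Wed, 1982: Thu, 1983: Fri, 1984: Sun, 1985: Mon, 1986: Tue, 1987: Wed, 1988: Fri, 1989: Sat ✓, 1990: Sun, 1991: Mon, 1992: Wed, 1993: Thu, 1994: Fri, 1995: Sat ✓, 1996: Mon, 1997: Tue, 1998: Wed, 1999: Thu, 2000: Sat ✓
Saturdays: 1978, 1989, 1995, 2000.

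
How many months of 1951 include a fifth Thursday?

A month has five Thursdays exactly when Thursday falls within its first (length − 28) days.
Jan: 31 days, starts Mon → 5 of Mon, Tue, Wed
Feb: 28 days, starts Thu → 5 of (none)
Mar: 31 days, starts Thu → 5 of Thu, Fri, Sat ✓
Apr: 30 days, starts Sun → 5 of Sun, Mon
May: 31 days, starts Tue → 5 of Tue, Wed, Thu ✓
Jun: 30 days, starts Fri → 5 of Fri, Sat
Jul: 31 days, starts Sun → 5 of Sun, Mon, Tue
Aug: 31 days, starts Wed → 5 of Wed, Thu, Fri ✓
Sep: 30 days, starts Sat → 5 of Sat, Sun
Oct: 31 days, starts Mon → 5 of Mon, Tue, Wed
Nov: 30 days, starts Thu → 5 of Thu, Fri ✓
Dec: 31 days, starts Sat → 5 of Sat, Sun, Mon
Months with five Thursdays: Mar, May, Aug, Nov.

4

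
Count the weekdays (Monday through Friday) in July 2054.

1 July 2054 is a Wednesday.
From 1 July 2054 to 31 July 2054 is 31 days inclusive.
31 = 7 × 4 + 3, so there are 4 full weeks plus 3 extra days.
Each full week contributes 5 weekdays (Mon–Fri): 4 × 5 = 20.
The 3 extra days are Wednesday, Thursday, Friday — 3 of them qualify.
Total: 20 + 3 = 23.

23 weekdays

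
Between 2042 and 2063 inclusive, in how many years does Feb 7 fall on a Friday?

4

Day of week of February 7 in each year:
2042: Fri ✓, 2043: Sat, 2044: Sun, 2045: Tue, 2046: Wed, 2047: Thu, 2048: Fri ✓, 2049: Sun, 2050: Mon, 2051: Tue, 2052: Wed, 2053: Fri ✓, 2054: Sat, 2055: Sun, 2056: Mon, 2057: Wed, 2058: Thu, 2059: Fri ✓, 2060: Sat, 2061: Mon, 2062: Tue, 2063: Wed
Fridays: 2042, 2048, 2053, 2059.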